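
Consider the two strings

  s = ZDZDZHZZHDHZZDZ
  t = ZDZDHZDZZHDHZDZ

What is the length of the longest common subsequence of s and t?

Taking Z [1,1], D [2,2], Z [3,3], D [4,4], Z [5,6], Z [7,8], Z [8,9], H [9,10], D [10,11], H [11,12], Z [13,13], D [14,14], Z [15,15] gives a common subsequence of length 13. Since dp[15][15] = 13, nothing longer is possible.

13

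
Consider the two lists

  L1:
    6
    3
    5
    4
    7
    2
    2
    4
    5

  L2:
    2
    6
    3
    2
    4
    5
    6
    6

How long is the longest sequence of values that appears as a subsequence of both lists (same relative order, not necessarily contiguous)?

Taking 6 at L1[1]=L2[2], 3 at L1[2]=L2[3], 2 at L1[7]=L2[4], 4 at L1[8]=L2[5], 5 at L1[9]=L2[6] gives a common subsequence of length 5. dp[9][8] = 5 confirms this is the maximum.

5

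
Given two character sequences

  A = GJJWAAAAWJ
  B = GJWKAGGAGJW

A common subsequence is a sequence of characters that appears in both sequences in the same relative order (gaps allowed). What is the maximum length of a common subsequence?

Let dp[i][j] be the LCS length of the first i characters of A and the first j characters of B. dp[i][j] = dp[i-1][j-1]+1 when the i-th and j-th characters match, else max(dp[i-1][j], dp[i][j-1]).
    ·  G  J  W  K  A  G  G  A  G  J  W
 ·  0  0  0  0  0  0  0  0  0  0  0  0
 G  0  1  1  1  1  1  1  1  1  1  1  1
 J  0  1  2  2  2  2  2  2  2  2  2  2
 J  0  1  2  2  2  2  2  2  2  2  3  3
 W  0  1  2  3  3  3  3  3  3  3  3  4
 A  0  1  2  3  3  4  4  4  4  4  4  4
 A  0  1  2  3  3  4  4  4  5  5  5  5
 A  0  1  2  3  3  4  4  4  5  5  5  5
 A  0  1  2  3  3  4  4  4  5  5  5  5
 W  0  1  2  3  3  4  4  4  5  5  5  6
 J  0  1  2  3  3  4  4  4  5  5  6  6
dp[10][11] = 6. One LCS (by backtracking along matches): GJWAAW.

6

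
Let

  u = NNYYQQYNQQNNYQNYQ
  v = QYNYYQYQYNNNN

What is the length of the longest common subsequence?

Match N (u #2, v #3), then Y (u #3, v #4), then Y (u #4, v #5), then Q (u #5, v #6), then Q (u #6, v #8), then Y (u #7, v #9), then N (u #8, v #10), then N (u #11, v #11), then N (u #12, v #12), then N (u #15, v #13) — 10 characters in the same relative order in both. The LCS DP gives dp[17][13] = 10, so this is optimal.

10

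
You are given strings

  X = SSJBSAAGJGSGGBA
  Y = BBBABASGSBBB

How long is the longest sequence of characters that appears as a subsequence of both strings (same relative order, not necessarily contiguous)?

6

Pick B (X #4, Y #3) → A (X #6, Y #4) → A (X #7, Y #6) → G (X #10, Y #8) → S (X #11, Y #9) → B (X #14, Y #12); all 6 characters appear in both, in order. Since dp[15][12] = 6, nothing longer is possible.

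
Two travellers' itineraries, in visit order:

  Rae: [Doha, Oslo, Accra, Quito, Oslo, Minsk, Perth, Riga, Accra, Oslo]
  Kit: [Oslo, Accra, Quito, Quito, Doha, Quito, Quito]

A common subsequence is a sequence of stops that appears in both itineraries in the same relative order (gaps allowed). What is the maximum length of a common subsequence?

3

Pick Oslo [2,1]; then Accra [3,2]; then Quito [4,7]; all 3 stops appear in both, in order. Since dp[10][7] = 3, nothing longer is possible.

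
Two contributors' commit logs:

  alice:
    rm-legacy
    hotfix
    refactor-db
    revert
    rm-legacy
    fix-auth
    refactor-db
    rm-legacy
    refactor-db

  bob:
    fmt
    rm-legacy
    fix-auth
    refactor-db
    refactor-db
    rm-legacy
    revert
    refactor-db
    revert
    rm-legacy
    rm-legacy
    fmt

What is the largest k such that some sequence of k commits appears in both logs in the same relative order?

Pick rm-legacy [1,6]; then refactor-db [3,8]; then revert [4,9]; then rm-legacy [5,10]; then rm-legacy [8,11]; all 5 commits appear in both, in order. Since dp[9][12] = 5, nothing longer is possible.

5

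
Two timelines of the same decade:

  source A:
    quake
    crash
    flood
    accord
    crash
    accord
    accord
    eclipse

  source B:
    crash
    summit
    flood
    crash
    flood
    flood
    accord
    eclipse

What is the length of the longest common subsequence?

Match crash [2,1]; then flood [3,3]; then crash [5,4]; then accord [7,7]; then eclipse [8,8] — 5 events in the same relative order in both. The LCS DP gives dp[8][8] = 5, so this is optimal.

5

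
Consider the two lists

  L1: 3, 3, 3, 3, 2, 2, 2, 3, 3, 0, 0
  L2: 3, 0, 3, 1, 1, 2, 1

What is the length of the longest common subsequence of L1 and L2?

3

Pick 3 (L1 #1, L2 #1), 3 (L1 #2, L2 #3), 2 (L1 #5, L2 #6); all 3 values appear in both, in order. The LCS DP gives dp[11][7] = 3, so this is optimal.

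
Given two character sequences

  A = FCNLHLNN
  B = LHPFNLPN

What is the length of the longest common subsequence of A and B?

Taking F [1,4], N [3,5], L [4,6], N [8,8] gives a common subsequence of length 4. Since dp[8][8] = 4, nothing longer is possible.

4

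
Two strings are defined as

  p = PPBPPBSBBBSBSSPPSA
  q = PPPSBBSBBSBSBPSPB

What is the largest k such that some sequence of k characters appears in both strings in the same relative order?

12

Pick P (p #1, q #2), then P (p #2, q #3), then B (p #3, q #5), then B (p #6, q #6), then S (p #7, q #7), then B (p #8, q #8), then B (p #9, q #9), then B (p #10, q #11), then S (p #11, q #12), then B (p #12, q #13), then S (p #14, q #15), then P (p #15, q #16); all 12 characters appear in both, in order. dp[18][17] = 12 confirms this is the maximum.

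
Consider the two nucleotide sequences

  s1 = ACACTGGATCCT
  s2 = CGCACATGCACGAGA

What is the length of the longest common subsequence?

One common subsequence of length 7: A (s1 #1, s2 #6), then C (s1 #2, s2 #9), then A (s1 #3, s2 #10), then C (s1 #4, s2 #11), then G (s1 #6, s2 #12), then G (s1 #7, s2 #14), then A (s1 #8, s2 #15), and the DP table's final entry dp[12][15] is also 7, so no common subsequence is longer.

7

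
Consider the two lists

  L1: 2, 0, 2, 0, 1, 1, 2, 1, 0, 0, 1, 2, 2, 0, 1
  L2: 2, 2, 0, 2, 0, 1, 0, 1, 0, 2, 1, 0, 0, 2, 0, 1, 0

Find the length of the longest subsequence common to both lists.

Match 2 (L1 #1, L2 #2) → 0 (L1 #2, L2 #3) → 2 (L1 #3, L2 #4) → 0 (L1 #4, L2 #5) → 1 (L1 #5, L2 #6) → 1 (L1 #6, L2 #8) → 2 (L1 #7, L2 #10) → 1 (L1 #8, L2 #11) → 0 (L1 #9, L2 #12) → 0 (L1 #10, L2 #13) → 2 (L1 #13, L2 #14) → 0 (L1 #14, L2 #15) → 1 (L1 #15, L2 #16) — 13 values in the same relative order in both. The LCS DP gives dp[15][17] = 13, so this is optimal.

13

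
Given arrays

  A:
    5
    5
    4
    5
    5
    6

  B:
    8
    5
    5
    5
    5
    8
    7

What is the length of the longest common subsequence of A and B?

Taking 5 [1,2] → 5 [2,3] → 5 [4,4] → 5 [5,5] gives a common subsequence of length 4, and the DP table's final entry dp[6][7] is also 4, so no common subsequence is longer.

4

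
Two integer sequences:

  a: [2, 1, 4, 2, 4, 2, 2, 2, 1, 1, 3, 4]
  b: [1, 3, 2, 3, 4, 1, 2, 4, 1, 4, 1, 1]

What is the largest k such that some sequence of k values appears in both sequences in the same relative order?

Let dp[i][j] be the LCS length of the first i values of a and the first j values of b. dp[i][j] = dp[i-1][j-1]+1 when the i-th and j-th values match, else max(dp[i-1][j], dp[i][j-1]).
    ·  1  3  2  3  4  1  2  4  1  4  1  1
 ·  0  0  0  0  0  0  0  0  0  0  0  0  0
 2  0  0  0  1  1  1  1  1  1  1  1  1  1
 1  0  1  1  1  1  1  2  2  2  2  2  2  2
 4  0  1  1  1  1  2  2  2  3  3  3  3  3
 2  0  1  1  2  2  2  2  3  3  3  3  3  3
 4  0  1  1  2  2  3  3  3  4  4  4  4  4
 2  0  1  1  2  2  3  3  4  4  4  4  4  4
 2  0  1  1  2  2  3  3  4  4  4  4  4  4
 2  0  1  1  2  2  3  3  4  4  4  4  4  4
 1  0  1  1  2  2  3  4  4  4  5  5  5  5
 1  0  1  1  2  2  3  4  4  4  5  5  6  6
 3  0  1  2  2  3  3  4  4  4  5  5  6  6
 4  0  1  2  2  3  4  4  4  5  5  6  6  6
dp[12][12] = 6. One LCS (by backtracking along matches): 2, 1, 4, 4, 1, 1.

6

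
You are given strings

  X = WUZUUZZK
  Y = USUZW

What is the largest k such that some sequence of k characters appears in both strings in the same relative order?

3

Match U at X[2]=Y[1] → U at X[5]=Y[3] → Z at X[6]=Y[4] — 3 characters in the same relative order in both. Since dp[8][5] = 3, nothing longer is possible.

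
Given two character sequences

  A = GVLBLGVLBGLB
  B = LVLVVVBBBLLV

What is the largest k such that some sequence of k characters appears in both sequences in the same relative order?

5

Let dp[i][j] be the LCS length of the first i characters of A and the first j characters of B. dp[i][j] = dp[i-1][j-1]+1 when the i-th and j-th characters match, else max(dp[i-1][j], dp[i][j-1]).
    ·  L  V  L  V  V  V  B  B  B  L  L  V
 ·  0  0  0  0  0  0  0  0  0  0  0  0  0
 G  0  0  0  0  0  0  0  0  0  0  0  0  0
 V  0  0  1  1  1  1  1  1  1  1  1  1  1
 L  0  1  1  2  2  2  2  2  2  2  2  2  2
 B  0  1  1  2  2  2  2  3  3  3  3  3  3
 L  0  1  1  2  2  2  2  3  3  3  4  4  4
 G  0  1  1  2  2  2  2  3  3  3  4  4  4
 V  0  1  2  2  3  3  3  3  3  3  4  4  5
 L  0  1  2  3  3  3  3  3  3  3  4  5  5
 B  0  1  2  3  3  3  3  4  4  4  4  5  5
 G  0  1  2  3  3  3  3  4  4  4  4  5  5
 L  0  1  2  3  3  3  3  4  4  4  5  5  5
 B  0  1  2  3  3  3  3  4  5  5  5  5  5
dp[12][12] = 5. One LCS (by backtracking along matches): VLBLV.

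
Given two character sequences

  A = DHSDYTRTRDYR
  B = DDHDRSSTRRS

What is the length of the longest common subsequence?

7

Let dp[i][j] be the LCS length of the first i characters of A and the first j characters of B. dp[i][j] = dp[i-1][j-1]+1 when the i-th and j-th characters match, else max(dp[i-1][j], dp[i][j-1]).
    ·  D  D  H  D  R  S  S  T  R  R  S
 ·  0  0  0  0  0  0  0  0  0  0  0  0
 D  0  1  1  1  1  1  1  1  1  1  1  1
 H  0  1  1  2  2  2  2  2  2  2  2  2
 S  0  1  1  2  2  2  3  3  3  3  3  3
 D  0  1  2  2  3  3  3  3  3  3  3  3
 Y  0  1  2  2  3  3  3  3  3  3  3  3
 T  0  1  2  2  3  3  3  3  4  4  4  4
 R  0  1  2  2  3  4  4  4  4  5  5  5
 T  0  1  2  2  3  4  4  4  5  5  5  5
 R  0  1  2  2  3  4  4  4  5  6  6  6
 D  0  1  2  2  3  4  4  4  5  6  6  6
 Y  0  1  2  2  3  4  4  4  5  6  6  6
 R  0  1  2  2  3  4  4  4  5  6  7  7
dp[12][11] = 7. One LCS (by backtracking along matches): DHDRTRR.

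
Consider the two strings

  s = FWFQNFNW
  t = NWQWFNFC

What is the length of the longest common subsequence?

4

One common subsequence of length 4: W at s[2]=t[4], then F at s[3]=t[5], then N at s[5]=t[6], then F at s[6]=t[7]. Since dp[8][8] = 4, nothing longer is possible.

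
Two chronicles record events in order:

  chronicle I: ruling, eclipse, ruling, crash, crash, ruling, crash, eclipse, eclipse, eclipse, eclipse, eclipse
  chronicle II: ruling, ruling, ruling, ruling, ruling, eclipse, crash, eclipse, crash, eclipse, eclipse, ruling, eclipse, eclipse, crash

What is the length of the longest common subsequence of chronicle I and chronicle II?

Pick ruling at chronicle I[1]=chronicle II[3] → ruling at chronicle I[3]=chronicle II[4] → ruling at chronicle I[6]=chronicle II[5] → crash at chronicle I[7]=chronicle II[7] → eclipse at chronicle I[8]=chronicle II[8] → eclipse at chronicle I[9]=chronicle II[10] → eclipse at chronicle I[10]=chronicle II[11] → eclipse at chronicle I[11]=chronicle II[13] → eclipse at chronicle I[12]=chronicle II[14]; all 9 events appear in both, in order. dp[12][15] = 9 confirms this is the maximum.

9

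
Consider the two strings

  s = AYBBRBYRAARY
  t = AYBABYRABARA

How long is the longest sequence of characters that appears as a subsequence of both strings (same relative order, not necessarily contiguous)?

Let dp[i][j] be the LCS length of the first i characters of s and the first j characters of t. dp[i][j] = dp[i-1][j-1]+1 when the i-th and j-th characters match, else max(dp[i-1][j], dp[i][j-1]).
    ·  A  Y  B  A  B  Y  R  A  B  A  R  A
 ·  0  0  0  0  0  0  0  0  0  0  0  0  0
 A  0  1  1  1  1  1  1  1  1  1  1  1  1
 Y  0  1  2  2  2  2  2  2  2  2  2  2  2
 B  0  1  2  3  3  3  3  3  3  3  3  3  3
 B  0  1  2  3  3  4  4  4  4  4  4  4  4
 R  0  1  2  3  3  4  4  5  5  5  5  5  5
 B  0  1  2  3  3  4  4  5  5  6  6  6  6
 Y  0  1  2  3  3  4  5  5  5  6  6  6  6
 R  0  1  2  3  3  4  5  6  6  6  6  7  7
 A  0  1  2  3  4  4  5  6  7  7  7  7  8
 A  0  1  2  3  4  4  5  6  7  7  8  8  8
 R  0  1  2  3  4  4  5  6  7  7  8  9  9
 Y  0  1  2  3  4  4  5  6  7  7  8  9  9
dp[12][12] = 9. One LCS (by backtracking along matches): AYBBYRAAR.

9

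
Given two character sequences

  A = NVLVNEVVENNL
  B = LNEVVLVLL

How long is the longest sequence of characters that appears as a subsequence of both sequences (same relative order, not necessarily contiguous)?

6

One common subsequence of length 6: L at A[3]=B[1] → N at A[5]=B[2] → E at A[6]=B[3] → V at A[7]=B[5] → V at A[8]=B[7] → L at A[12]=B[9]. The LCS DP gives dp[12][9] = 6, so this is optimal.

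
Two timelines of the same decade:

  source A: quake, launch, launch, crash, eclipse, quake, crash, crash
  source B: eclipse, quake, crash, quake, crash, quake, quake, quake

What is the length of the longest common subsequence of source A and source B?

4

Match quake (source A #1, source B #2), then crash (source A #4, source B #3), then quake (source A #6, source B #4), then crash (source A #7, source B #5) — 4 events in the same relative order in both. Since dp[8][8] = 4, nothing longer is possible.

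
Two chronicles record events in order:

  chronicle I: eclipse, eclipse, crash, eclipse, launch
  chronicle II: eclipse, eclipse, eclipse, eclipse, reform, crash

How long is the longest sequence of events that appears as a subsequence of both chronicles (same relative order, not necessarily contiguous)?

Taking eclipse [1,3], eclipse [2,4], crash [3,6] gives a common subsequence of length 3. Since dp[5][6] = 3, nothing longer is possible.

3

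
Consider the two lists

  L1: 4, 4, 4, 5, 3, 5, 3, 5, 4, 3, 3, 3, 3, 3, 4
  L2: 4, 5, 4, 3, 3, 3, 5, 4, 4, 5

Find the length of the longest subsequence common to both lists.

Match 4 [1,1], 4 [2,3], 3 [5,5], 3 [7,6], 5 [8,7], 4 [9,8], 4 [15,9] — 7 values in the same relative order in both, and the DP table's final entry dp[15][10] is also 7, so no common subsequence is longer.

7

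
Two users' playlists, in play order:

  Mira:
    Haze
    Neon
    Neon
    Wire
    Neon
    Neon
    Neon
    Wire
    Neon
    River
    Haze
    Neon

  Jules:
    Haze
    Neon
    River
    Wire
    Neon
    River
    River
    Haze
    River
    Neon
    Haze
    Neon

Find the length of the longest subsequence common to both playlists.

7

Match Haze [1,1] → Neon [2,2] → Wire [4,4] → Neon [5,5] → Neon [9,10] → Haze [11,11] → Neon [12,12] — 7 songs in the same relative order in both, and the DP table's final entry dp[12][12] is also 7, so no common subsequence is longer.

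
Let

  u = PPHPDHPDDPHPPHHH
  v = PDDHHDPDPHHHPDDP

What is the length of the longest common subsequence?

9

Match P at u[1]=v[1], then H at u[3]=v[5], then P at u[4]=v[7], then D at u[5]=v[8], then H at u[6]=v[12], then P at u[7]=v[13], then D at u[8]=v[14], then D at u[9]=v[15], then P at u[13]=v[16] — 9 characters in the same relative order in both. The LCS DP gives dp[16][16] = 9, so this is optimal.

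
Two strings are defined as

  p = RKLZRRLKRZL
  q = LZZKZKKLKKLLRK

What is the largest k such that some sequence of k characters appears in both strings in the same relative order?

5

Pick K (p #2, q #4), then Z (p #4, q #5), then L (p #7, q #8), then K (p #8, q #10), then R (p #9, q #13); all 5 characters appear in both, in order. Since dp[11][14] = 5, nothing longer is possible.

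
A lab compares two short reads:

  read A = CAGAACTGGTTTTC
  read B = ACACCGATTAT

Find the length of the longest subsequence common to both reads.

7

Match C (read A #1, read B #2), A (read A #2, read B #3), G (read A #3, read B #6), A (read A #5, read B #7), T (read A #7, read B #8), T (read A #10, read B #9), T (read A #13, read B #11) — 7 bases in the same relative order in both. The LCS DP gives dp[14][11] = 7, so this is optimal.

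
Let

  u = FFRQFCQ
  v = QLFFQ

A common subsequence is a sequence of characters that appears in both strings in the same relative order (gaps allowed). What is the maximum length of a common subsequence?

Let dp[i][j] be the LCS length of the first i characters of u and the first j characters of v. dp[i][j] = dp[i-1][j-1]+1 when the i-th and j-th characters match, else max(dp[i-1][j], dp[i][j-1]).
    ·  Q  L  F  F  Q
 ·  0  0  0  0  0  0
 F  0  0  0  1  1  1
 F  0  0  0  1  2  2
 R  0  0  0  1  2  2
 Q  0  1  1  1  2  3
 F  0  1  1  2  2  3
 C  0  1  1  2  2  3
 Q  0  1  1  2  2  3
dp[7][5] = 3. One LCS (by backtracking along matches): FFQ.

3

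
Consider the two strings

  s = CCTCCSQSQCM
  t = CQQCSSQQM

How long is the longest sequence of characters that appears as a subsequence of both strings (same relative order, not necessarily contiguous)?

Let dp[i][j] be the LCS length of the first i characters of s and the first j characters of t. dp[i][j] = dp[i-1][j-1]+1 when the i-th and j-th characters match, else max(dp[i-1][j], dp[i][j-1]).
    ·  C  Q  Q  C  S  S  Q  Q  M
 ·  0  0  0  0  0  0  0  0  0  0
 C  0  1  1  1  1  1  1  1  1  1
 C  0  1  1  1  2  2  2  2  2  2
 T  0  1  1  1  2  2  2  2  2  2
 C  0  1  1  1  2  2  2  2  2  2
 C  0  1  1  1  2  2  2  2  2  2
 S  0  1  1  1  2  3  3  3  3  3
 Q  0  1  2  2  2  3  3  4  4  4
 S  0  1  2  2  2  3  4  4  4  4
 Q  0  1  2  3  3  3  4  5  5  5
 C  0  1  2  3  4  4  4  5  5  5
 M  0  1  2  3  4  4  4  5  5  6
dp[11][9] = 6. One LCS (by backtracking along matches): CCSQQM.

6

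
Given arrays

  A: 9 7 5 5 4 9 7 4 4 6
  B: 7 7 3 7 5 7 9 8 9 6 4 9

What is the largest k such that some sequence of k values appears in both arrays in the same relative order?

Match 7 [2,4] → 5 [3,5] → 4 [5,11] → 9 [6,12] — 4 values in the same relative order in both, and the DP table's final entry dp[10][12] is also 4, so no common subsequence is longer.

4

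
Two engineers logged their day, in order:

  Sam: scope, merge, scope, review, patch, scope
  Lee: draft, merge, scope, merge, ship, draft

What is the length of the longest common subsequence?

2

Pick scope [1,3] → merge [2,4]; all 2 tasks appear in both, in order. dp[6][6] = 2 confirms this is the maximum.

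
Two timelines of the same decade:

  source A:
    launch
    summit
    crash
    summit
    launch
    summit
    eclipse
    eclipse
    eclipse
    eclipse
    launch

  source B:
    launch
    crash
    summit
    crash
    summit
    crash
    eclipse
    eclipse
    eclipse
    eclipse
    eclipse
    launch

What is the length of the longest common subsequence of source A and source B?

9

Match launch [1,1], summit [2,3], crash [3,4], summit [4,5], eclipse [7,8], eclipse [8,9], eclipse [9,10], eclipse [10,11], launch [11,12] — 9 events in the same relative order in both. The LCS DP gives dp[11][12] = 9, so this is optimal.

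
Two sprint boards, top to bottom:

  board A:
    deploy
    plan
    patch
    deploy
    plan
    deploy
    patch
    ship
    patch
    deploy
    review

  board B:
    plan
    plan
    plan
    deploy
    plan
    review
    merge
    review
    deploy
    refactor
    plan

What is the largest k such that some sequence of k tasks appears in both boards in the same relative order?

Match deploy [1,4], then plan [2,5], then deploy [4,9], then plan [5,11] — 4 tasks in the same relative order in both, and the DP table's final entry dp[11][11] is also 4, so no common subsequence is longer.

4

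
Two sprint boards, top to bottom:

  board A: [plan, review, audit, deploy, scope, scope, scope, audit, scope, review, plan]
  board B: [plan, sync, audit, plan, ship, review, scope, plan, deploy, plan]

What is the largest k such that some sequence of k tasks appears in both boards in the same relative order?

Pick plan [1,4], review [2,6], deploy [4,9], plan [11,10]; all 4 tasks appear in both, in order. Since dp[11][10] = 4, nothing longer is possible.

4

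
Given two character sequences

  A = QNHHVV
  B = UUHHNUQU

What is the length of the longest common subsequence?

2

Let dp[i][j] be the LCS length of the first i characters of A and the first j characters of B. dp[i][j] = dp[i-1][j-1]+1 when the i-th and j-th characters match, else max(dp[i-1][j], dp[i][j-1]).
    ·  U  U  H  H  N  U  Q  U
 ·  0  0  0  0  0  0  0  0  0
 Q  0  0  0  0  0  0  0  1  1
 N  0  0  0  0  0  1  1  1  1
 H  0  0  0  1  1  1  1  1  1
 H  0  0  0  1  2  2  2  2  2
 V  0  0  0  1  2  2  2  2  2
 V  0  0  0  1  2  2  2  2  2
dp[6][8] = 2. One LCS (by backtracking along matches): HH.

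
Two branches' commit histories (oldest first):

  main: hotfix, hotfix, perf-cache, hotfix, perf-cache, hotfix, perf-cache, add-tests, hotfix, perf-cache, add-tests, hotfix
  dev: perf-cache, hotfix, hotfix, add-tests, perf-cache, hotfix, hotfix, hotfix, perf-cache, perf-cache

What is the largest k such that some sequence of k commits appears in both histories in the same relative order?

7

Pick hotfix [1,2], hotfix [2,3], perf-cache [3,5], hotfix [4,7], hotfix [6,8], perf-cache [7,9], perf-cache [10,10]; all 7 commits appear in both, in order. Since dp[12][10] = 7, nothing longer is possible.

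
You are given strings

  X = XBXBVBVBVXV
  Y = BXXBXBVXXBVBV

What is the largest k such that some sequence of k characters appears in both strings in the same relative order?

9

Pick X [1,3], then B [2,4], then X [3,5], then B [4,6], then V [5,7], then B [6,10], then V [7,11], then B [8,12], then V [11,13]; all 9 characters appear in both, in order. dp[11][13] = 9 confirms this is the maximum.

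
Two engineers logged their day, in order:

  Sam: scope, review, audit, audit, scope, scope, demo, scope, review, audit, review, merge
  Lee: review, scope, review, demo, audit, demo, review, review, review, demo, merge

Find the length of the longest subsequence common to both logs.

One common subsequence of length 7: scope at Sam[1]=Lee[2] → review at Sam[2]=Lee[3] → audit at Sam[4]=Lee[5] → demo at Sam[7]=Lee[6] → review at Sam[9]=Lee[8] → review at Sam[11]=Lee[9] → merge at Sam[12]=Lee[11], and the DP table's final entry dp[12][11] is also 7, so no common subsequence is longer.

7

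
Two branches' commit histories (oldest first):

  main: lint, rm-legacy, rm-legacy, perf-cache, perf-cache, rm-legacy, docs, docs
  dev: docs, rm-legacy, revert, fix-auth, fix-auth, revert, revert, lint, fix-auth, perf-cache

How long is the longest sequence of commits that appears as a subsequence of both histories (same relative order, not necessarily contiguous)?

2

One common subsequence of length 2: lint at main[1]=dev[8] → perf-cache at main[5]=dev[10], and the DP table's final entry dp[8][10] is also 2, so no common subsequence is longer.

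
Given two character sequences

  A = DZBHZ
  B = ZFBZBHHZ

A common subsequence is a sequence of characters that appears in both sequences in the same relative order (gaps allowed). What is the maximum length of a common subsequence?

Let dp[i][j] be the LCS length of the first i characters of A and the first j characters of B. dp[i][j] = dp[i-1][j-1]+1 when the i-th and j-th characters match, else max(dp[i-1][j], dp[i][j-1]).
    ·  Z  F  B  Z  B  H  H  Z
 ·  0  0  0  0  0  0  0  0  0
 D  0  0  0  0  0  0  0  0  0
 Z  0  1  1  1  1  1  1  1  1
 B  0  1  1  2  2  2  2  2  2
 H  0  1  1  2  2  2  3  3  3
 Z  0  1  1  2  3  3  3  3  4
dp[5][8] = 4. One LCS (by backtracking along matches): ZBHZ.

4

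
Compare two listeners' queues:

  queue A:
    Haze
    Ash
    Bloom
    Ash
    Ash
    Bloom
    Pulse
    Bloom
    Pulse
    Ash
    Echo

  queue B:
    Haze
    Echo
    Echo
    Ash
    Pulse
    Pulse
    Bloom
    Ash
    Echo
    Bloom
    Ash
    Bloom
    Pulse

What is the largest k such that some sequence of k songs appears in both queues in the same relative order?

Match Haze at queue A[1]=queue B[1] → Ash at queue A[2]=queue B[4] → Bloom at queue A[3]=queue B[7] → Ash at queue A[4]=queue B[8] → Ash at queue A[5]=queue B[11] → Bloom at queue A[8]=queue B[12] → Pulse at queue A[9]=queue B[13] — 7 songs in the same relative order in both. Since dp[11][13] = 7, nothing longer is possible.

7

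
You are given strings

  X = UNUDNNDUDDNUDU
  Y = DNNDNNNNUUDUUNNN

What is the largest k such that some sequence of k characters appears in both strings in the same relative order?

Taking N [2,3] → D [4,4] → N [5,7] → N [6,8] → U [8,10] → D [10,11] → U [12,12] → U [14,13] gives a common subsequence of length 8, and the DP table's final entry dp[14][16] is also 8, so no common subsequence is longer.

8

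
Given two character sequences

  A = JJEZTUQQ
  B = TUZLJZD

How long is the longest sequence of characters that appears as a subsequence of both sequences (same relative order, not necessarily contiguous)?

2

Pick J (A #2, B #5) → Z (A #4, B #6); all 2 characters appear in both, in order. Since dp[8][7] = 2, nothing longer is possible.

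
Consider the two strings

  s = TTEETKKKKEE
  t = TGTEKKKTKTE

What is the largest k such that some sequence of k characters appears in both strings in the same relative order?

8

One common subsequence of length 8: T [1,1], then T [2,3], then E [4,4], then K [6,5], then K [7,6], then K [8,7], then K [9,9], then E [11,11]. Since dp[11][11] = 8, nothing longer is possible.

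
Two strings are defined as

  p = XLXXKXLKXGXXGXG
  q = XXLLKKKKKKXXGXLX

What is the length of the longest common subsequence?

Match X (p #1, q #2), L (p #2, q #4), K (p #5, q #10), X (p #6, q #11), X (p #9, q #12), G (p #10, q #13), X (p #11, q #14), X (p #14, q #16) — 8 characters in the same relative order in both, and the DP table's final entry dp[15][16] is also 8, so no common subsequence is longer.

8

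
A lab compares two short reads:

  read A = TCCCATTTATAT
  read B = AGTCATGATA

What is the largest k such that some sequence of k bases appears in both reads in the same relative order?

7

Let dp[i][j] be the LCS length of the first i bases of read A and the first j bases of read B. dp[i][j] = dp[i-1][j-1]+1 when the i-th and j-th bases match, else max(dp[i-1][j], dp[i][j-1]).
    ·  A  G  T  C  A  T  G  A  T  A
 ·  0  0  0  0  0  0  0  0  0  0  0
 T  0  0  0  1  1  1  1  1  1  1  1
 C  0  0  0  1  2  2  2  2  2  2  2
 C  0  0  0  1  2  2  2  2  2  2  2
 C  0  0  0  1  2  2  2  2  2  2  2
 A  0  1  1  1  2  3  3  3  3  3  3
 T  0  1  1  2  2  3  4  4  4  4  4
 T  0  1  1  2  2  3  4  4  4  5  5
 T  0  1  1  2  2  3  4  4  4  5  5
 A  0  1  1  2  2  3  4  4  5  5  6
 T  0  1  1  2  2  3  4  4  5  6  6
 A  0  1  1  2  2  3  4  4  5  6  7
 T  0  1  1  2  2  3  4  4  5  6  7
dp[12][10] = 7. One LCS (by backtracking along matches): TCATATA.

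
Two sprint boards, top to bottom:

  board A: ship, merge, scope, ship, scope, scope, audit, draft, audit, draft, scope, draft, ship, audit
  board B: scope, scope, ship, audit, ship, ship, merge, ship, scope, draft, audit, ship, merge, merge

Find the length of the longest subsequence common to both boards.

7

One common subsequence of length 7: ship [1,6], merge [2,7], ship [4,8], scope [6,9], draft [8,10], audit [9,11], ship [13,12]. The LCS DP gives dp[14][14] = 7, so this is optimal.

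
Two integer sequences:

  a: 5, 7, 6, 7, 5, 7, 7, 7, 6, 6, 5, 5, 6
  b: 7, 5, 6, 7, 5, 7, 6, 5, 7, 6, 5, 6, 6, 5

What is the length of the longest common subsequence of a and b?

Taking 5 (a #1, b #2), 6 (a #3, b #3), 7 (a #4, b #4), 5 (a #5, b #5), 7 (a #6, b #6), 7 (a #7, b #9), 6 (a #9, b #12), 6 (a #10, b #13), 5 (a #12, b #14) gives a common subsequence of length 9. dp[13][14] = 9 confirms this is the maximum.

9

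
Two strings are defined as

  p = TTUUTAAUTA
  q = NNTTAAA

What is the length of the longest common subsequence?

5

Match T (p #2, q #3); then T (p #5, q #4); then A (p #6, q #5); then A (p #7, q #6); then A (p #10, q #7) — 5 characters in the same relative order in both, and the DP table's final entry dp[10][7] is also 5, so no common subsequence is longer.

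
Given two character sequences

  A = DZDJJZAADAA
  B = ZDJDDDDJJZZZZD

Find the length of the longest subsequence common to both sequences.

Match D (A #1, B #6) → D (A #3, B #7) → J (A #4, B #8) → J (A #5, B #9) → Z (A #6, B #13) → D (A #9, B #14) — 6 characters in the same relative order in both. The LCS DP gives dp[11][14] = 6, so this is optimal.

6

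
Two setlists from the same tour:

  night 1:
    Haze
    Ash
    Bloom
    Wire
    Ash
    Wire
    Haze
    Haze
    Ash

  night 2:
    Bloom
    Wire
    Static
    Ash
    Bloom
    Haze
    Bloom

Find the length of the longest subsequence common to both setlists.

One common subsequence of length 4: Bloom [3,1], Wire [4,2], Ash [5,4], Haze [7,6], and the DP table's final entry dp[9][7] is also 4, so no common subsequence is longer.

4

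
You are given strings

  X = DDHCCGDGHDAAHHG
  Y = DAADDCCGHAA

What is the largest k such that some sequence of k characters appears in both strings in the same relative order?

Match D at X[1]=Y[4], D at X[2]=Y[5], C at X[4]=Y[6], C at X[5]=Y[7], G at X[8]=Y[8], H at X[9]=Y[9], A at X[11]=Y[10], A at X[12]=Y[11] — 8 characters in the same relative order in both. Since dp[15][11] = 8, nothing longer is possible.

8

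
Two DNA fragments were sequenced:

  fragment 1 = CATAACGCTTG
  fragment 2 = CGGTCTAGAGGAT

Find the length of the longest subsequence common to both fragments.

One common subsequence of length 6: C (fragment 1 #1, fragment 2 #5), T (fragment 1 #3, fragment 2 #6), A (fragment 1 #4, fragment 2 #7), A (fragment 1 #5, fragment 2 #9), G (fragment 1 #7, fragment 2 #11), T (fragment 1 #10, fragment 2 #13). dp[11][13] = 6 confirms this is the maximum.

6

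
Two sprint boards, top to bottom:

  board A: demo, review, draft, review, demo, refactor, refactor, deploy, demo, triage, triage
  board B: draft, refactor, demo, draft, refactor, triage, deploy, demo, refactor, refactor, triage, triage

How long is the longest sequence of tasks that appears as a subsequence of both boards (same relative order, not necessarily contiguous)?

7

Taking demo at board A[1]=board B[3]; then draft at board A[3]=board B[4]; then demo at board A[5]=board B[8]; then refactor at board A[6]=board B[9]; then refactor at board A[7]=board B[10]; then triage at board A[10]=board B[11]; then triage at board A[11]=board B[12] gives a common subsequence of length 7. dp[11][12] = 7 confirms this is the maximum.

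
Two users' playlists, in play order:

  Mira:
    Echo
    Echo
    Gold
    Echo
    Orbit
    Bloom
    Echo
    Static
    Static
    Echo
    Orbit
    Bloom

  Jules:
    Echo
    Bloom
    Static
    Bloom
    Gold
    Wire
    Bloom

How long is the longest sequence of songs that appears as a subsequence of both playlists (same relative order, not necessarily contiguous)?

4

Match Echo [4,1]; then Bloom [6,2]; then Static [8,3]; then Bloom [12,7] — 4 songs in the same relative order in both, and the DP table's final entry dp[12][7] is also 4, so no common subsequence is longer.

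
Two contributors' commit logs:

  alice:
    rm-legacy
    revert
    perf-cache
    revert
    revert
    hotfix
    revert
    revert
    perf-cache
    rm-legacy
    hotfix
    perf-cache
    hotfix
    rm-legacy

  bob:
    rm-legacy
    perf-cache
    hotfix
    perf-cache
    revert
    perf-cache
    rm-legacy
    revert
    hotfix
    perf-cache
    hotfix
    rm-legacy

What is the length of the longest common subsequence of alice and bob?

10

Pick rm-legacy at alice[1]=bob[1] → perf-cache at alice[3]=bob[2] → hotfix at alice[6]=bob[3] → revert at alice[8]=bob[5] → perf-cache at alice[9]=bob[6] → rm-legacy at alice[10]=bob[7] → hotfix at alice[11]=bob[9] → perf-cache at alice[12]=bob[10] → hotfix at alice[13]=bob[11] → rm-legacy at alice[14]=bob[12]; all 10 commits appear in both, in order. The LCS DP gives dp[14][12] = 10, so this is optimal.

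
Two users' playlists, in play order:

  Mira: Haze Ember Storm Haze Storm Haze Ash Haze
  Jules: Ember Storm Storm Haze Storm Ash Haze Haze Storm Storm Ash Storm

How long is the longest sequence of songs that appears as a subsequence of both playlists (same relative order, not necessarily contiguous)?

Match Ember at Mira[2]=Jules[1]; then Storm at Mira[3]=Jules[3]; then Haze at Mira[4]=Jules[4]; then Storm at Mira[5]=Jules[5]; then Haze at Mira[6]=Jules[8]; then Ash at Mira[7]=Jules[11] — 6 songs in the same relative order in both. The LCS DP gives dp[8][12] = 6, so this is optimal.

6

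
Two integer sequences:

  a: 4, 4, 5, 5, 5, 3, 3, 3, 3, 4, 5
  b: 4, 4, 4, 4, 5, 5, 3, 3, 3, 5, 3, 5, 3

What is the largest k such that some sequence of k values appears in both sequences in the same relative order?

9

Match 4 at a[1]=b[3]; then 4 at a[2]=b[4]; then 5 at a[4]=b[5]; then 5 at a[5]=b[6]; then 3 at a[6]=b[7]; then 3 at a[7]=b[8]; then 3 at a[8]=b[9]; then 3 at a[9]=b[11]; then 5 at a[11]=b[12] — 9 values in the same relative order in both. The LCS DP gives dp[11][13] = 9, so this is optimal.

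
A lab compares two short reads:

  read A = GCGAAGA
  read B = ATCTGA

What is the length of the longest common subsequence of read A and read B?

3

Match C [2,3] → G [6,5] → A [7,6] — 3 bases in the same relative order in both. dp[7][6] = 3 confirms this is the maximum.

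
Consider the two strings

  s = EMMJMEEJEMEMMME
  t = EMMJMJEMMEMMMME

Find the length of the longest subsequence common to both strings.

13

Taking E (s #1, t #1), then M (s #2, t #2), then M (s #3, t #3), then J (s #4, t #4), then M (s #5, t #5), then J (s #8, t #6), then E (s #9, t #7), then M (s #10, t #9), then E (s #11, t #10), then M (s #12, t #12), then M (s #13, t #13), then M (s #14, t #14), then E (s #15, t #15) gives a common subsequence of length 13. dp[15][15] = 13 confirms this is the maximum.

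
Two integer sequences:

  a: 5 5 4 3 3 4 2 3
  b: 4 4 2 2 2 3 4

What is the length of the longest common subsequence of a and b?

4

Let dp[i][j] be the LCS length of the first i values of a and the first j values of b. dp[i][j] = dp[i-1][j-1]+1 when the i-th and j-th values match, else max(dp[i-1][j], dp[i][j-1]).
    ·  4  4  2  2  2  3  4
 ·  0  0  0  0  0  0  0  0
 5  0  0  0  0  0  0  0  0
 5  0  0  0  0  0  0  0  0
 4  0  1  1  1  1  1  1  1
 3  0  1  1  1  1  1  2  2
 3  0  1  1  1  1  1  2  2
 4  0  1  2  2  2  2  2  3
 2  0  1  2  3  3  3  3  3
 3  0  1  2  3  3  3  4  4
dp[8][7] = 4. One LCS (by backtracking along matches): 4, 4, 2, 3.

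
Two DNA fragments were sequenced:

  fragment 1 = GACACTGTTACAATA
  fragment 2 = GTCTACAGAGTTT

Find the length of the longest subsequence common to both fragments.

Pick G (fragment 1 #1, fragment 2 #1) → A (fragment 1 #2, fragment 2 #5) → C (fragment 1 #3, fragment 2 #6) → A (fragment 1 #4, fragment 2 #9) → G (fragment 1 #7, fragment 2 #10) → T (fragment 1 #8, fragment 2 #11) → T (fragment 1 #9, fragment 2 #12) → T (fragment 1 #14, fragment 2 #13); all 8 bases appear in both, in order. Since dp[15][13] = 8, nothing longer is possible.

8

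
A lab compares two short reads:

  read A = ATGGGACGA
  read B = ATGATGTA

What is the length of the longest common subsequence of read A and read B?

6

Let dp[i][j] be the LCS length of the first i bases of read A and the first j bases of read B. dp[i][j] = dp[i-1][j-1]+1 when the i-th and j-th bases match, else max(dp[i-1][j], dp[i][j-1]).
    ·  A  T  G  A  T  G  T  A
 ·  0  0  0  0  0  0  0  0  0
 A  0  1  1  1  1  1  1  1  1
 T  0  1  2  2  2  2  2  2  2
 G  0  1  2  3  3  3  3  3  3
 G  0  1  2  3  3  3  4  4  4
 G  0  1  2  3  3  3  4  4  4
 A  0  1  2  3  4  4  4  4  5
 C  0  1  2  3  4  4  4  4  5
 G  0  1  2  3  4  4  5  5  5
 A  0  1  2  3  4  4  5  5  6
dp[9][8] = 6. One LCS (by backtracking along matches): ATGAGA.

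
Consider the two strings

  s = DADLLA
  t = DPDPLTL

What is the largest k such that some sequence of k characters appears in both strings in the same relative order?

Let dp[i][j] be the LCS length of the first i characters of s and the first j characters of t. dp[i][j] = dp[i-1][j-1]+1 when the i-th and j-th characters match, else max(dp[i-1][j], dp[i][j-1]).
    ·  D  P  D  P  L  T  L
 ·  0  0  0  0  0  0  0  0
 D  0  1  1  1  1  1  1  1
 A  0  1  1  1  1  1  1  1
 D  0  1  1  2  2  2  2  2
 L  0  1  1  2  2  3  3  3
 L  0  1  1  2  2  3  3  4
 A  0  1  1  2  2  3  3  4
dp[6][7] = 4. One LCS (by backtracking along matches): DDLL.

4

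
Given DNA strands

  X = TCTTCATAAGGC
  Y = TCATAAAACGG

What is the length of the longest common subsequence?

8

Pick T (X #1, Y #1), then C (X #2, Y #2), then T (X #3, Y #4), then A (X #6, Y #6), then A (X #8, Y #7), then A (X #9, Y #8), then G (X #10, Y #10), then G (X #11, Y #11); all 8 bases appear in both, in order. dp[12][11] = 8 confirms this is the maximum.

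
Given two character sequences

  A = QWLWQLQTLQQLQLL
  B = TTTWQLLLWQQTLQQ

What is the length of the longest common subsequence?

9

Taking Q (A #1, B #5); then L (A #3, B #8); then W (A #4, B #9); then Q (A #5, B #10); then Q (A #7, B #11); then T (A #8, B #12); then L (A #9, B #13); then Q (A #11, B #14); then Q (A #13, B #15) gives a common subsequence of length 9. The LCS DP gives dp[15][15] = 9, so this is optimal.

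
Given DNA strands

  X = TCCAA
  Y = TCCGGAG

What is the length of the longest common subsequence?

4

Taking T (X #1, Y #1), C (X #2, Y #2), C (X #3, Y #3), A (X #4, Y #6) gives a common subsequence of length 4. dp[5][7] = 4 confirms this is the maximum.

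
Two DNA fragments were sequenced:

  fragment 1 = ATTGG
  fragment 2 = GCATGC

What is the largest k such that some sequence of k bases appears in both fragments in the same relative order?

3

Let dp[i][j] be the LCS length of the first i bases of fragment 1 and the first j bases of fragment 2. dp[i][j] = dp[i-1][j-1]+1 when the i-th and j-th bases match, else max(dp[i-1][j], dp[i][j-1]).
    ·  G  C  A  T  G  C
 ·  0  0  0  0  0  0  0
 A  0  0  0  1  1  1  1
 T  0  0  0  1  2  2  2
 T  0  0  0  1  2  2  2
 G  0  1  1  1  2  3  3
 G  0  1  1  1  2  3  3
dp[5][6] = 3. One LCS (by backtracking along matches): ATG.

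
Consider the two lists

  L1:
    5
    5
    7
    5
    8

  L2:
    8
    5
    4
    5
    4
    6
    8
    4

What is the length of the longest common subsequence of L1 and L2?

Let dp[i][j] be the LCS length of the first i values of L1 and the first j values of L2. dp[i][j] = dp[i-1][j-1]+1 when the i-th and j-th values match, else max(dp[i-1][j], dp[i][j-1]).
    ·  8  5  4  5  4  6  8  4
 ·  0  0  0  0  0  0  0  0  0
 5  0  0  1  1  1  1  1  1  1
 5  0  0  1  1  2  2  2  2  2
 7  0  0  1  1  2  2  2  2  2
 5  0  0  1  1  2  2  2  2  2
 8  0  1  1  1  2  2  2  3  3
dp[5][8] = 3. One LCS (by backtracking along matches): 5, 5, 8.

3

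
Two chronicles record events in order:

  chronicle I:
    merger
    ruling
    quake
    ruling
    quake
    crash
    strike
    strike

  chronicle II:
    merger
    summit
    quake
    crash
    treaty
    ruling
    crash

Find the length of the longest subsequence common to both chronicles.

Taking merger (chronicle I #1, chronicle II #1) → quake (chronicle I #3, chronicle II #3) → ruling (chronicle I #4, chronicle II #6) → crash (chronicle I #6, chronicle II #7) gives a common subsequence of length 4. Since dp[8][7] = 4, nothing longer is possible.

4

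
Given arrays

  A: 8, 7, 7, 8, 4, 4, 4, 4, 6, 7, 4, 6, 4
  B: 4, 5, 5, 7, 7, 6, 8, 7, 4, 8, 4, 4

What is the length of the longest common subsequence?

6

Taking 7 (A #2, B #4), then 7 (A #3, B #5), then 8 (A #4, B #7), then 4 (A #5, B #9), then 4 (A #11, B #11), then 4 (A #13, B #12) gives a common subsequence of length 6. dp[13][12] = 6 confirms this is the maximum.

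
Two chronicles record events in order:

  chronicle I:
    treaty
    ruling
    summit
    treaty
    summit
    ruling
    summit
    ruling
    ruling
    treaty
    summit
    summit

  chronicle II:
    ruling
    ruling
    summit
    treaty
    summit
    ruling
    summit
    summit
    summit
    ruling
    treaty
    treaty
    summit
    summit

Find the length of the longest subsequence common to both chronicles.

10

Match ruling (chronicle I #2, chronicle II #2) → summit (chronicle I #3, chronicle II #3) → treaty (chronicle I #4, chronicle II #4) → summit (chronicle I #5, chronicle II #5) → ruling (chronicle I #6, chronicle II #6) → summit (chronicle I #7, chronicle II #9) → ruling (chronicle I #8, chronicle II #10) → treaty (chronicle I #10, chronicle II #12) → summit (chronicle I #11, chronicle II #13) → summit (chronicle I #12, chronicle II #14) — 10 events in the same relative order in both. Since dp[12][14] = 10, nothing longer is possible.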